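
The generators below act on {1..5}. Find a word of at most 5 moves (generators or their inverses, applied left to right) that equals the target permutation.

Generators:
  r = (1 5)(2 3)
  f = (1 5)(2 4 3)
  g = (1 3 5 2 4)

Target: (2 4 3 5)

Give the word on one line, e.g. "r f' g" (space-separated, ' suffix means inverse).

  after g': (1 4 2 5 3)
  after g': (1 2 3 4 5)
  after f: (1 4)
  after g: (2 4 3 5)

g' g' f g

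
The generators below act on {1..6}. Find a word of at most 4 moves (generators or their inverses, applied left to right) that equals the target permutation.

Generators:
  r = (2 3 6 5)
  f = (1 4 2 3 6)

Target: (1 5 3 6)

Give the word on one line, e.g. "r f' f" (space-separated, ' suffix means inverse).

f' r f

  after f': (1 6 3 2 4)
  after r: (1 5 2 4)
  after f: (1 5 3 6)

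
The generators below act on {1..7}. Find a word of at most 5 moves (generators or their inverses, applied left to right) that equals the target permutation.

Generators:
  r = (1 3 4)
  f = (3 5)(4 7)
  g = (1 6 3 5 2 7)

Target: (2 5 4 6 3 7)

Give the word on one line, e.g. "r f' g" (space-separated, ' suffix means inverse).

  after r': (1 4 3)
  after g': (1 4 6)(2 5 3 7)
  after f': (1 7 2 3 4 6)
  after f': (1 4 6)(2 5 3 7)
  after r: (2 5 4 6 3 7)

r' g' f' f' r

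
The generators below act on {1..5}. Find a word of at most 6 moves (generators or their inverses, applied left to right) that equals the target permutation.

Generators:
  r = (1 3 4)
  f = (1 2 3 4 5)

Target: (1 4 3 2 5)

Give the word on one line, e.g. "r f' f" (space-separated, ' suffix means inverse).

  after f: (1 2 3 4 5)
  after r': (1 2)(4 5)
  after f': (2 5 3)
  after r': (1 4 3 2 5)

f r' f' r'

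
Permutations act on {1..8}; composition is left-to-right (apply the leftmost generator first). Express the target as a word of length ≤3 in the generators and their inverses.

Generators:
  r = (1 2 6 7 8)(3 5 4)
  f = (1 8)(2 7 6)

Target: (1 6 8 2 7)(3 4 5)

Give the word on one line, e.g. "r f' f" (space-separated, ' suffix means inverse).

  after r: (1 2 6 7 8)(3 5 4)
  after r: (1 6 8 2 7)(3 4 5)

r r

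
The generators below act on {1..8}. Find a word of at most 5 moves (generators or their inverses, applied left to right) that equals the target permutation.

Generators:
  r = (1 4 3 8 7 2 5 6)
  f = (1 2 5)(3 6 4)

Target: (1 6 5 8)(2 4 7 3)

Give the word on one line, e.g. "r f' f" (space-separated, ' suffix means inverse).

  after f: (1 2 5)(3 6 4)
  after r: (1 5 4 8 7 2 6 3)
  after f: (2 4 8 7 5 3)
  after r: (1 4 7 6)(2 3 5 8)
  after f': (1 6 5 8)(2 4 7 3)

f r f r f'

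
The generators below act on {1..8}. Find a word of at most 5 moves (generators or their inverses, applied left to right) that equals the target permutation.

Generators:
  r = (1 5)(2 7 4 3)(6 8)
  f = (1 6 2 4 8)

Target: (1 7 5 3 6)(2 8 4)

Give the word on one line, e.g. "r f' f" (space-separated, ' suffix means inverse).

f' r f f r'

  after f': (1 8 4 2 6)
  after r: (1 6 5)(2 8 3)(4 7)
  after f: (1 2)(3 4 7 8)(5 6)
  after f: (1 4 7)(2 6 5)(3 8)
  after r': (1 7 5 3 6)(2 8 4)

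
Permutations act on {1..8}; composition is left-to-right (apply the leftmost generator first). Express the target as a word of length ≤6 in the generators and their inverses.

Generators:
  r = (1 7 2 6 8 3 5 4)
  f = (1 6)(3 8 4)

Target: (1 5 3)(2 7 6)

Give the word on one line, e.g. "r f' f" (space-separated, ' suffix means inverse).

  after f: (1 6)(3 8 4)
  after r: (1 8)(2 6 7)(4 5)
  after f': (1 3 4 5 8 6 7 2)
  after r: (1 5 3)(2 7 6)

f r f' r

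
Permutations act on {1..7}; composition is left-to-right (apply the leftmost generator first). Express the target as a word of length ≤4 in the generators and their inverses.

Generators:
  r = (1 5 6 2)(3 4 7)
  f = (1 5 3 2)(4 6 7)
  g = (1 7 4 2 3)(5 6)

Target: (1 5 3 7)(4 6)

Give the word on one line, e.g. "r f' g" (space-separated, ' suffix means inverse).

g' f' g g

  after g': (1 3 2 4 7)(5 6)
  after f': (1 5 4 6)(2 7)
  after g: (1 6 7 3)(2 4 5)
  after g: (1 5 3 7)(4 6)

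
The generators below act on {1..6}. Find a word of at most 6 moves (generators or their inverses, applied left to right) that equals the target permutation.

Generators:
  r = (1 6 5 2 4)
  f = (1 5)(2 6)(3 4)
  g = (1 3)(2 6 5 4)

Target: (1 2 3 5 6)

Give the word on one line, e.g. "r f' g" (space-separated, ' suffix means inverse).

  after r': (1 4 2 5 6)
  after g: (1 2 4 6 3)
  after r: (1 4 5 2)(3 6)
  after g: (1 2 3 5 6)

r' g r g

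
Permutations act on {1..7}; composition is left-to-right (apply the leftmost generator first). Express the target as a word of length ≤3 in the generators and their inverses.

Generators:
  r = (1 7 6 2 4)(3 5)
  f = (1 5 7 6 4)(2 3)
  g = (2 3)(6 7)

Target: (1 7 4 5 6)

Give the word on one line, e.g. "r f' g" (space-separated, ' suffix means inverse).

  after f: (1 5 7 6 4)(2 3)
  after f: (1 7 4 5 6)

f f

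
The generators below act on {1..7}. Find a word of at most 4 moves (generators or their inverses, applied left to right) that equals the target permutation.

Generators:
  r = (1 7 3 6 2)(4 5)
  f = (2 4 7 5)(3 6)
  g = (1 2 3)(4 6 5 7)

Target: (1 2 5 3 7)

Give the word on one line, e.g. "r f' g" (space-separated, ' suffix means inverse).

  after r: (1 7 3 6 2)(4 5)
  after g: (1 4 7)(3 5 6)
  after f': (1 2 5 3 7)

r g f'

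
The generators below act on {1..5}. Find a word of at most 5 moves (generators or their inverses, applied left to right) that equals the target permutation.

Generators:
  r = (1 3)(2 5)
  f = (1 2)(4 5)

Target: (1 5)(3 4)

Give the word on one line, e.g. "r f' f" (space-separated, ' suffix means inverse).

  after r': (1 3)(2 5)
  after f': (1 3 2 4 5)
  after r': (2 4)(3 5)
  after f': (1 2 5 3 4)
  after r': (1 5)(3 4)

r' f' r' f' r'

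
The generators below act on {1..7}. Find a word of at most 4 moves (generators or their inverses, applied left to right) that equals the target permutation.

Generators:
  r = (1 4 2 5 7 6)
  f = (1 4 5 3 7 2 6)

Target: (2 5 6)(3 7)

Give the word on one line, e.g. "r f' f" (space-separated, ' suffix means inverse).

r' f

  after r': (1 6 7 5 2 4)
  after f: (2 5 6)(3 7)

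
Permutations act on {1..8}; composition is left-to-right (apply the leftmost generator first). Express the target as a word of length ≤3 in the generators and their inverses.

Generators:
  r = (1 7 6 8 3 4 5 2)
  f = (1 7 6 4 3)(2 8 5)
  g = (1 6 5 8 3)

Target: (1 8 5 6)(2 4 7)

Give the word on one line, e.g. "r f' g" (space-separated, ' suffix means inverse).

f' r'

  after f': (1 3 4 6 7)(2 5 8)
  after r': (1 8 5 6)(2 4 7)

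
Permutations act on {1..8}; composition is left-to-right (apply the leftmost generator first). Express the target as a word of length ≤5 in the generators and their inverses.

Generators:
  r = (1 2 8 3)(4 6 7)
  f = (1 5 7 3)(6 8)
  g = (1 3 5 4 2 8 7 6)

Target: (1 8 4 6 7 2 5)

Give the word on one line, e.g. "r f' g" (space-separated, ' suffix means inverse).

f' g f g f

  after f': (1 3 7 5)(6 8)
  after g: (1 5 3 6 7 4 2 8)
  after f: (1 7 4 2 6 3 8 5)
  after g: (1 6 5 3 7 2)(4 8)
  after f: (1 8 4 6 7 2 5)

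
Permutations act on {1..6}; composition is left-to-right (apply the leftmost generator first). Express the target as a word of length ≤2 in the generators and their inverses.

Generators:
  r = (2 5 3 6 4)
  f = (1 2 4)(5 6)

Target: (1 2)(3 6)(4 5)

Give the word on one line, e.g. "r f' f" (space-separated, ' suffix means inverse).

f' r

  after f': (1 4 2)(5 6)
  after r: (1 2)(3 6)(4 5)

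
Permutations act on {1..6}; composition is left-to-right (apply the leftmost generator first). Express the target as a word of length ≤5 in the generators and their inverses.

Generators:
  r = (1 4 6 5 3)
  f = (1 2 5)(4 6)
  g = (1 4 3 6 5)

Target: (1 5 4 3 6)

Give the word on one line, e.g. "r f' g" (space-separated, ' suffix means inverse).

  after r: (1 4 6 5 3)
  after g: (1 3 4 5 6)
  after r': (1 5 4 6 3)
  after r': (1 6 5)
  after g: (1 5 4 3 6)

r g r' r' g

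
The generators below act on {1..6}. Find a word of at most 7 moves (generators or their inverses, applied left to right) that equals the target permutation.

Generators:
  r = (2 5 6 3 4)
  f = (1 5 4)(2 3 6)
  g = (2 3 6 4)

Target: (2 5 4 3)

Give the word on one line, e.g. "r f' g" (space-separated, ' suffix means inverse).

r r r g r'

  after r: (2 5 6 3 4)
  after r: (2 6 4 5 3)
  after r: (2 3 5 4 6)
  after g: (2 6 3 5)
  after r': (2 5 4 3)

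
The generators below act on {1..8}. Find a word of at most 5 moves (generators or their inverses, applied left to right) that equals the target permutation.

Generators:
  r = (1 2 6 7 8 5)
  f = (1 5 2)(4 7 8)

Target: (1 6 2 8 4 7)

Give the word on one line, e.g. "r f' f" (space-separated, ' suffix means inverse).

r' f r' f' r

  after r': (1 5 8 7 6 2)
  after f: (1 2 5 4 7 6)
  after r': (2 8 7)(4 6 5)
  after f': (1 2 7 5 8 4 6)
  after r: (1 6 2 8 4 7)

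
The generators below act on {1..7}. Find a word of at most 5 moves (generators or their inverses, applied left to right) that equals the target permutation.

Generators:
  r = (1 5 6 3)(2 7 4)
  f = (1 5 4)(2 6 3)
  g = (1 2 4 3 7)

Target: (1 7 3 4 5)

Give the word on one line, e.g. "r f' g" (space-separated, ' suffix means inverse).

  after f: (1 5 4)(2 6 3)
  after r': (2 5 7)(3 4)
  after g: (1 2 5)(4 7)
  after r: (1 7 2 6 3)
  after f': (1 7 3 4 5)

f r' g r f'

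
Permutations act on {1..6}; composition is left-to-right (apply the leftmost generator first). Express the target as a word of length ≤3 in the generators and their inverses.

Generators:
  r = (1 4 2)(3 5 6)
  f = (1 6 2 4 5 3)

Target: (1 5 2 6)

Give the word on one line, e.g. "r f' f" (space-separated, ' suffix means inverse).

r f

  after r: (1 4 2)(3 5 6)
  after f: (1 5 2 6)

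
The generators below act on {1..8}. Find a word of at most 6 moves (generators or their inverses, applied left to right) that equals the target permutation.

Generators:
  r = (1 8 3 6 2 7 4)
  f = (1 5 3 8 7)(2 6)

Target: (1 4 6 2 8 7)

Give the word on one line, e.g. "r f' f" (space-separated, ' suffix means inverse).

  after f: (1 5 3 8 7)(2 6)
  after r': (1 5 8 2 3)(4 7)
  after f': (2 5 3 7 4 8 6)
  after f': (1 7 4 3 8 2)
  after r: (1 4 6 2 8 7)

f r' f' f' r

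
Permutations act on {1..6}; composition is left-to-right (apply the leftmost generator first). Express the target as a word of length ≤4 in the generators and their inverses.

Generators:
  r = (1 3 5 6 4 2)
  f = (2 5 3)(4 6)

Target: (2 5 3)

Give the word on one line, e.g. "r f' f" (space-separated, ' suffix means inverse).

  after r: (1 3 5 6 4 2)
  after f: (1 2)(4 5)
  after r: (2 3 5)(4 6)
  after f': (2 5 3)

r f r f'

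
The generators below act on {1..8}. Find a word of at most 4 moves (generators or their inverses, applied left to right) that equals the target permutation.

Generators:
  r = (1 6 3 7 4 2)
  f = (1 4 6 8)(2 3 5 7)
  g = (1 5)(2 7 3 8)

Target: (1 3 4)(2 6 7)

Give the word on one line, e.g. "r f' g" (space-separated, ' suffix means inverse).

r r

  after r: (1 6 3 7 4 2)
  after r: (1 3 4)(2 6 7)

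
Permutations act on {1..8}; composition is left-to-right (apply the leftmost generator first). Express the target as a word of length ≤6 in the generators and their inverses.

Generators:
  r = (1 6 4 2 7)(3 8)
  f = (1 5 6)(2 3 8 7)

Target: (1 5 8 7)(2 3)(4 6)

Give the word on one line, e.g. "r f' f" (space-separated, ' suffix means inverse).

  after f': (1 6 5)(2 7 8 3)
  after r': (3 4 6 5 7)
  after f': (1 6)(2 7)(3 4 5 8)
  after f': (1 5 3 4)(2 8)
  after r: (1 5 8 7)(2 3)(4 6)

f' r' f' f' r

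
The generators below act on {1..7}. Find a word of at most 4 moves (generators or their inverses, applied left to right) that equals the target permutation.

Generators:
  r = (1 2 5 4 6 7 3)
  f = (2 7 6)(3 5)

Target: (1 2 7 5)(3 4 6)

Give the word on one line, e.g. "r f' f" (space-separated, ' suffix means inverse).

  after f': (2 6 7)(3 5)
  after r: (1 2 7 5)(3 4 6)

f' r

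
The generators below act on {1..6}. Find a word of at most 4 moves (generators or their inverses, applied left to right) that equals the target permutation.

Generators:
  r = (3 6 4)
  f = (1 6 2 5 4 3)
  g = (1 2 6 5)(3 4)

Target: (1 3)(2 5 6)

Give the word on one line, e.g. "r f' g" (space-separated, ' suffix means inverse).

f r'

  after f: (1 6 2 5 4 3)
  after r': (1 3)(2 5 6)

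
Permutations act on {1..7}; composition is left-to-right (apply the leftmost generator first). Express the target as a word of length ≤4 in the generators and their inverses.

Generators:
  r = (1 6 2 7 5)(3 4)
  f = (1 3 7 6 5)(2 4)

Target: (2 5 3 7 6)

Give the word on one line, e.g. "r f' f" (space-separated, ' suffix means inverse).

  after f: (1 3 7 6 5)(2 4)
  after f: (1 7 5 3 6)
  after r: (1 5 4 3 2 7)
  after r: (2 5 3 7 6)

f f r r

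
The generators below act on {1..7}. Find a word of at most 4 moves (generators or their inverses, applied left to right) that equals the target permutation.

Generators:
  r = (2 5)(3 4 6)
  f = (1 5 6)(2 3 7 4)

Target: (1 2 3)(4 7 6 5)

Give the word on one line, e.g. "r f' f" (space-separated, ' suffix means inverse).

  after r': (2 5)(3 6 4)
  after f: (1 5 3)(2 6)(4 7)
  after r: (1 2 3)(4 7 6 5)

r' f r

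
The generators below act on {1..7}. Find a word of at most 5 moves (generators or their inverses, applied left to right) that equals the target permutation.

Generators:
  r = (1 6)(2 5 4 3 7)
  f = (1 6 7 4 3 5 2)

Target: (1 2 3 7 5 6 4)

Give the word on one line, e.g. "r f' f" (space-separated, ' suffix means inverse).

  after r: (1 6)(2 5 4 3 7)
  after f': (2 3 6)(5 7)
  after f': (1 2 4 7 3)(5 6)
  after f': (1 5)(2 7 4 6 3)
  after r': (1 2 3 7 5 6 4)

r f' f' f' r'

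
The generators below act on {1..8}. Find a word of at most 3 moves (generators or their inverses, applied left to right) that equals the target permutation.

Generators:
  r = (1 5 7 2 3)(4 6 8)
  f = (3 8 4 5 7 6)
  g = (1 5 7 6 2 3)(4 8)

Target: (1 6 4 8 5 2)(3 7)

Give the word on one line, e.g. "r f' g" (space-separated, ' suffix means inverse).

  after r': (1 3 2 7 5)(4 8 6)
  after g': (1 2 5 3 6 8 7)
  after g': (1 6 4 8 5 2)(3 7)

r' g' g'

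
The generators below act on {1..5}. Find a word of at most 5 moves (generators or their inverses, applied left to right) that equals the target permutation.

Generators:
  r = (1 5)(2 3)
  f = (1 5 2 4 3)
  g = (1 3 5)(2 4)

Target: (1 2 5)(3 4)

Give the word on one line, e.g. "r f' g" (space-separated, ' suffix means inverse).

  after r': (1 5)(2 3)
  after g': (1 3 4 2)
  after r: (1 2 5)(3 4)

r' g' r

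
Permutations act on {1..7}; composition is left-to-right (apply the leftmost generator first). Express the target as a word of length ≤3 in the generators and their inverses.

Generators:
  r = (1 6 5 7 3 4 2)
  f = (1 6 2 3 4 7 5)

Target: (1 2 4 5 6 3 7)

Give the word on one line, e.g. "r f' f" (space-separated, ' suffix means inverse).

f f

  after f: (1 6 2 3 4 7 5)
  after f: (1 2 4 5 6 3 7)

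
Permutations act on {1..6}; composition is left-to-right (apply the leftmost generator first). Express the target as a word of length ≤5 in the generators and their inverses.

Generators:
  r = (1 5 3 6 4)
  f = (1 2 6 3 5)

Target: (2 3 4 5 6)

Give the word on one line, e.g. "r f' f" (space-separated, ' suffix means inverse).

  after r': (1 4 6 3 5)
  after f': (1 4 2)
  after f': (1 4)(2 5 3 6)
  after r: (2 3 4 5 6)

r' f' f' r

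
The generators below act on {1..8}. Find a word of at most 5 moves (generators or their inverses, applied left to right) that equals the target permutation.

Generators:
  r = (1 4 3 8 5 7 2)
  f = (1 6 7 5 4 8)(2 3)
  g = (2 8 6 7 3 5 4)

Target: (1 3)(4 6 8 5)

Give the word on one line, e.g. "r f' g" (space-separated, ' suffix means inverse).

  after g: (2 8 6 7 3 5 4)
  after r': (1 2 3 8 6 5)(4 7)
  after g': (1 4 6 3 2 7 5)
  after r: (1 3)(4 6 8 5)

g r' g' r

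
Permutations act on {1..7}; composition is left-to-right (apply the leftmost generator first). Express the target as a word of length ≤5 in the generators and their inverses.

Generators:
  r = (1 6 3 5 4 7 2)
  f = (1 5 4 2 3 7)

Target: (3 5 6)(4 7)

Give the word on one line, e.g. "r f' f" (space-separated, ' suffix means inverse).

  after r': (1 2 7 4 5 3 6)
  after r': (1 7 5 6 2 4 3)
  after f: (3 5 6)(4 7)

r' r' f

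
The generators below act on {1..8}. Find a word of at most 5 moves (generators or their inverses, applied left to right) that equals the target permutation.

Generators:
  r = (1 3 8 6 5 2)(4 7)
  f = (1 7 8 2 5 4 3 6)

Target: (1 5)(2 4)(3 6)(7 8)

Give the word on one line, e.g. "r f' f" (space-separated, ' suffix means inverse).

f r' r' r' f'

  after f: (1 7 8 2 5 4 3 6)
  after r': (1 4)(2 6)(3 8 5 7)
  after r': (1 7)(2 8 6 5 4)
  after r': (1 4 5 7 2 3)
  after f': (1 5)(2 4)(3 6)(7 8)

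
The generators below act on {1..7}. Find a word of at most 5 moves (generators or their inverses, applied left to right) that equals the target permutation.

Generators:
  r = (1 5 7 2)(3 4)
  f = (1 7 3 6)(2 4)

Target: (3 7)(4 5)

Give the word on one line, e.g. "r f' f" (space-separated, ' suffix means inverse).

  after f': (1 6 3 7)(2 4)
  after r': (1 6 4 7 2 3 5)
  after r': (1 6 3)(2 4 5)
  after f: (3 7)(4 5)

f' r' r' f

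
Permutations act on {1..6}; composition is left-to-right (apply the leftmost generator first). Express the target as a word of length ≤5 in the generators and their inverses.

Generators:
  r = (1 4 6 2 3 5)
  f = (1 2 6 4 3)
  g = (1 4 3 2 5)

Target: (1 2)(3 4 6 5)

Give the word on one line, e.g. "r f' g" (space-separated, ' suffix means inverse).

  after g: (1 4 3 2 5)
  after g: (1 3 5 4 2)
  after f': (1 4)(2 3 5 6)
  after r: (1 6 3)(2 5)
  after r: (1 2)(3 4 6 5)

g g f' r r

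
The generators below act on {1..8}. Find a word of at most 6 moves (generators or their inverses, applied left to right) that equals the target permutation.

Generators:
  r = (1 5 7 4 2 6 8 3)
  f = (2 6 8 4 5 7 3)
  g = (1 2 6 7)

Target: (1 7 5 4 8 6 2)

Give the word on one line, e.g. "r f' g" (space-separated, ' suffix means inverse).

g' r' g' r

  after g': (1 7 6 2)
  after r': (1 5)(2 3 8 6 4 7)
  after g': (1 5 7)(2 3 8)(4 6)
  after r: (1 7 5 4 8 6 2)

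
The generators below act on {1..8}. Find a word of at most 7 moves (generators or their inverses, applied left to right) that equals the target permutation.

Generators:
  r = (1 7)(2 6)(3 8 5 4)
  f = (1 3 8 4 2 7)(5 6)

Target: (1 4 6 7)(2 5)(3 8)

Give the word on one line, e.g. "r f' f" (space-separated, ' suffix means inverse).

r f' r f' r

  after r: (1 7)(2 6)(3 8 5 4)
  after f': (1 2 5 8 6 4)
  after r: (1 6 3 8 2 4 7)
  after f': (1 5 6)(2 8 4)
  after r: (1 4 6 7)(2 5)(3 8)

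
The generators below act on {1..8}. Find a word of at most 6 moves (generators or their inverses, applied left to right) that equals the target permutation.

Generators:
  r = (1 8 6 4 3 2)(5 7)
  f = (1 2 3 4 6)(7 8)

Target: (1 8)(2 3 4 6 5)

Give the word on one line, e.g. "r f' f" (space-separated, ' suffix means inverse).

  after r': (1 2 3 4 6 8)(5 7)
  after f': (5 8 6 7)
  after r: (1 8 4 3 2)(5 6)
  after f: (1 7 8 6 5)
  after f: (1 8)(2 3 4 6 5)

r' f' r f f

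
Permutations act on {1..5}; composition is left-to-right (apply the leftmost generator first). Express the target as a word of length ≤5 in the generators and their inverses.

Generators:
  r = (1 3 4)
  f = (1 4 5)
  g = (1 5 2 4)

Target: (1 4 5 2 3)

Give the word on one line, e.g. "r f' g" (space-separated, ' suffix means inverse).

  after g': (1 4 2 5)
  after r': (1 3)(2 5 4)
  after g': (1 3 4 5 2)
  after r: (1 4 5 2 3)

g' r' g' r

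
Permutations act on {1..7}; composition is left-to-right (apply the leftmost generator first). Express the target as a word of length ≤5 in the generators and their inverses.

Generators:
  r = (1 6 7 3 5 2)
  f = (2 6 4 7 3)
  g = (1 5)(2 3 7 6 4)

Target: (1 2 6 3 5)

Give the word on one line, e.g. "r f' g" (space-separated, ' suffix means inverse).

  after f': (2 3 7 4 6)
  after r: (1 6)(2 5)(4 7)
  after r: (1 7 4 3 5)
  after g': (1 3)(2 4)(6 7)
  after g': (1 2 6 3 5)

f' r r g' g'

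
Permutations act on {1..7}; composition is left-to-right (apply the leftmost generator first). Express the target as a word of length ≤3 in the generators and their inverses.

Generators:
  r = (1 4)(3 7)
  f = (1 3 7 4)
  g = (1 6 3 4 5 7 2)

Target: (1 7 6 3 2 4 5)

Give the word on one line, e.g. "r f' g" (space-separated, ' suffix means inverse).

f' g' f

  after f': (1 4 7 3)
  after g': (1 3 2 7 6)(4 5)
  after f: (1 7 6 3 2 4 5)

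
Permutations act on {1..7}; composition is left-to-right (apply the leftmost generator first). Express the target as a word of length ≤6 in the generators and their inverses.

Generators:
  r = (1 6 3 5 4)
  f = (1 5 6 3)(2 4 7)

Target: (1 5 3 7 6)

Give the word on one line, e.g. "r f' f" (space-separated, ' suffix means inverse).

f f r f' f'

  after f: (1 5 6 3)(2 4 7)
  after f: (1 6)(2 7 4)(3 5)
  after r: (1 3 4 2 7)
  after f': (1 6 5)(2 4 7 3)
  after f': (1 5 3 7 6)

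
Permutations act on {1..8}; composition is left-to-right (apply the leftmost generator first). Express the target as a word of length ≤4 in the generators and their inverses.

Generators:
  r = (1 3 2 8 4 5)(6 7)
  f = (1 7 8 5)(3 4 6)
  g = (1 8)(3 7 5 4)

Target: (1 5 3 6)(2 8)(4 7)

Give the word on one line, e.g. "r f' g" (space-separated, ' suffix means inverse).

  after f: (1 7 8 5)(3 4 6)
  after g: (1 5 8 4 6 7)
  after g: (1 4 6 5)(3 7 8)
  after r: (1 5 3 6)(2 8)(4 7)

f g g r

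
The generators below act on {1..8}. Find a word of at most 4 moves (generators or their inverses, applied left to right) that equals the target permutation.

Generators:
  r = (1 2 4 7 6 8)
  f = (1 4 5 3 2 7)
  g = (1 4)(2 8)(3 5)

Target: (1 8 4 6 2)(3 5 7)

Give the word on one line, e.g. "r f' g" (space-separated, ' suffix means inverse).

  after r': (1 8 6 7 4 2)
  after r': (1 6 4)(2 8 7)
  after f': (1 6)(2 8)(3 5 4 7)
  after r: (1 8 4 6 2)(3 5 7)

r' r' f' r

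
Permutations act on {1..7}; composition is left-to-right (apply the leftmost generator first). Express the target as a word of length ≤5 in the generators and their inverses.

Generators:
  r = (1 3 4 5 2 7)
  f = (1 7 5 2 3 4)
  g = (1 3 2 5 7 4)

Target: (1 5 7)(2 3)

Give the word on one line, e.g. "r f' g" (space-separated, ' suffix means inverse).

  after f: (1 7 5 2 3 4)
  after r': (1 2)(4 7)
  after g: (1 5 7)(2 3)

f r' g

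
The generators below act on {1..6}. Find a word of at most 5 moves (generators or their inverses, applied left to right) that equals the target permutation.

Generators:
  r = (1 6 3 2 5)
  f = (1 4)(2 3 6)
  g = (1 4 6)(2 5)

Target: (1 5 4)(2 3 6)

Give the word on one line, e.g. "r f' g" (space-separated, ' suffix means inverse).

r' f' g' g' f

  after r': (1 5 2 3 6)
  after f': (1 5 6 4)
  after g': (1 2 5 4 6)
  after g': (1 5)
  after f: (1 5 4)(2 3 6)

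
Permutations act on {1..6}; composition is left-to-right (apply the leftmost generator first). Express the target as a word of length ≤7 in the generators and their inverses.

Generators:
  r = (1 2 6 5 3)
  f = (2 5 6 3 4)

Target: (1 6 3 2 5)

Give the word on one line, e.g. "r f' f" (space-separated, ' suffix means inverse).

r' f' r r f'

  after r': (1 3 5 6 2)
  after f': (1 6 4 3 2)
  after r: (1 5 3 6 4)
  after r: (1 3 5)(2 6 4)
  after f': (1 6 3 2 5)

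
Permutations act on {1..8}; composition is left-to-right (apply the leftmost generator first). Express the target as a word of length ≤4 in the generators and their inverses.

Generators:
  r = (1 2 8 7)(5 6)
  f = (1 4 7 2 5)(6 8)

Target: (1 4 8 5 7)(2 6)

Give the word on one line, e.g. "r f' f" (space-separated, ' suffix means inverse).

f r'

  after f: (1 4 7 2 5)(6 8)
  after r': (1 4 8 5 7)(2 6)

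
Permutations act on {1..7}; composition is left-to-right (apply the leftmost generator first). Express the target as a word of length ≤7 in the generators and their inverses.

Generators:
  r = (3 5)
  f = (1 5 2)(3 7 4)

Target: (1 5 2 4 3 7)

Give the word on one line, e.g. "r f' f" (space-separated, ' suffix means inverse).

  after f: (1 5 2)(3 7 4)
  after f: (1 2 5)(3 4 7)
  after r': (1 2 3 4 7 5)
  after f: (2 7)
  after f: (1 5 2 4 3 7)

f f r' f f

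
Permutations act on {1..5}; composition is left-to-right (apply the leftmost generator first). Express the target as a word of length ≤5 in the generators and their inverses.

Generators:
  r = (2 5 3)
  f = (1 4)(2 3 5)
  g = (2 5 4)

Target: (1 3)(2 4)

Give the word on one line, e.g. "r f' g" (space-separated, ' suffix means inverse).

g f g f g'

  after g: (2 5 4)
  after f: (1 4 3 5)
  after g: (1 2 5)(3 4)
  after f: (1 3)(4 5)
  after g': (1 3)(2 4)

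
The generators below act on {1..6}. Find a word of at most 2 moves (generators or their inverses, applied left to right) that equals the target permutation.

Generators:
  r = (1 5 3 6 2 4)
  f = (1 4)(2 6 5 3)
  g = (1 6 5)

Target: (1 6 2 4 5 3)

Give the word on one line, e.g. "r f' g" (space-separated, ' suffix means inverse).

r g'

  after r: (1 5 3 6 2 4)
  after g': (1 6 2 4 5 3)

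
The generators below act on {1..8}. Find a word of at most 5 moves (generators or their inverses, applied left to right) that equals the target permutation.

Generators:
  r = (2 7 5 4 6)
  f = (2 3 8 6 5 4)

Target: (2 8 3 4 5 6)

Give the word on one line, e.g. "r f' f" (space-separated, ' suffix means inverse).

  after r': (2 6 4 5 7)
  after f': (2 8 3)(4 6 5 7)
  after r': (2 8 3 6 7 5)
  after r': (2 8 3 4 5 6)

r' f' r' r'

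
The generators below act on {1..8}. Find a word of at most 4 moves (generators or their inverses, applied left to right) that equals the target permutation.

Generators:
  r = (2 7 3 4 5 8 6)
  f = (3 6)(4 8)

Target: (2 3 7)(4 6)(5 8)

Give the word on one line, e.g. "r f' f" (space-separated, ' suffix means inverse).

r' f'

  after r': (2 6 8 5 4 3 7)
  after f': (2 3 7)(4 6)(5 8)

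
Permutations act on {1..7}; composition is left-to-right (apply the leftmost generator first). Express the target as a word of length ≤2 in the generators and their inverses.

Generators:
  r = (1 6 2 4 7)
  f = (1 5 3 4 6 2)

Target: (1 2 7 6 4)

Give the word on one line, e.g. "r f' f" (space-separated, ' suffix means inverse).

  after r: (1 6 2 4 7)
  after r: (1 2 7 6 4)

r r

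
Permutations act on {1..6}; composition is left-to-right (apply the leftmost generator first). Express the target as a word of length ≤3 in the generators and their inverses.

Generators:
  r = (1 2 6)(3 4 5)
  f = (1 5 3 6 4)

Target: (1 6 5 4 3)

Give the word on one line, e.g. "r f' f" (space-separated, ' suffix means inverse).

f' f'

  after f': (1 4 6 3 5)
  after f': (1 6 5 4 3)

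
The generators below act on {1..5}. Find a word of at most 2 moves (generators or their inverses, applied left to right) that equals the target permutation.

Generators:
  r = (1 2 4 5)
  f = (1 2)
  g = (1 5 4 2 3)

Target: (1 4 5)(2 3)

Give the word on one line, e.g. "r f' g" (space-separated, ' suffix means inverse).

  after f': (1 2)
  after g': (1 4 5)(2 3)

f' g'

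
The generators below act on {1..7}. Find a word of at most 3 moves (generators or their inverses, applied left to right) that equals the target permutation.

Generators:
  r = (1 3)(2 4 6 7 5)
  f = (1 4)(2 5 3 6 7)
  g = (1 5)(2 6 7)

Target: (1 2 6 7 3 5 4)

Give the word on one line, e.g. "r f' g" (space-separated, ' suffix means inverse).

g' f'

  after g': (1 5)(2 7 6)
  after f': (1 2 6 7 3 5 4)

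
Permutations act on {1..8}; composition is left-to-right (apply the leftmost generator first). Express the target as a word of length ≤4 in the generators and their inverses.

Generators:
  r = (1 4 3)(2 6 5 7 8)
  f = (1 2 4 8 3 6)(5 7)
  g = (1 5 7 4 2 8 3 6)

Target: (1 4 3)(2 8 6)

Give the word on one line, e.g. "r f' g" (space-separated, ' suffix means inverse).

f f

  after f: (1 2 4 8 3 6)(5 7)
  after f: (1 4 3)(2 8 6)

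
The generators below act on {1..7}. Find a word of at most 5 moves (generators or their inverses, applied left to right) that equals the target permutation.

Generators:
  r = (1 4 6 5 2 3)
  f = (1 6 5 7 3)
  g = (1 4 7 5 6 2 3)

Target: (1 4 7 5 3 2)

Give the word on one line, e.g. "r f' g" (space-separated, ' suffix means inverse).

f' g r

  after f': (1 3 7 5 6)
  after g: (2 3 5)(4 7 6)
  after r: (1 4 7 5 3 2)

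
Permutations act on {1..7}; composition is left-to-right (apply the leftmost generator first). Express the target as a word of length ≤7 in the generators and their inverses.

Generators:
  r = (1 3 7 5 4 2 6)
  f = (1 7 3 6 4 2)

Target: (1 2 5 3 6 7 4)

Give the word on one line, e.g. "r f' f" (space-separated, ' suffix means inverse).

  after f: (1 7 3 6 4 2)
  after f: (1 3 4)(2 7 6)
  after r: (1 7)(2 5 4 3)
  after f': (2 5 6 3 4 7)
  after f': (1 2 5 3 6 7 4)

f f r f' f'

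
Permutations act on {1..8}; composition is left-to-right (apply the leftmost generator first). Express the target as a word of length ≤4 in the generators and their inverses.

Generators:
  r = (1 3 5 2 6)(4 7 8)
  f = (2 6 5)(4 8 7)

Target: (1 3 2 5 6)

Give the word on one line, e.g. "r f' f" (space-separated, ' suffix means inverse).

r f

  after r: (1 3 5 2 6)(4 7 8)
  after f: (1 3 2 5 6)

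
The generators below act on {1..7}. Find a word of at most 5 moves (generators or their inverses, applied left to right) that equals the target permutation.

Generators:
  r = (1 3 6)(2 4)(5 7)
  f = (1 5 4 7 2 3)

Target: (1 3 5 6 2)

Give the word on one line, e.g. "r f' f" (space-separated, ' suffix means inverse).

  after f': (1 3 2 7 4 5)
  after r': (2 5 6 3 4 7)
  after f': (1 3 5 6 2)

f' r' f'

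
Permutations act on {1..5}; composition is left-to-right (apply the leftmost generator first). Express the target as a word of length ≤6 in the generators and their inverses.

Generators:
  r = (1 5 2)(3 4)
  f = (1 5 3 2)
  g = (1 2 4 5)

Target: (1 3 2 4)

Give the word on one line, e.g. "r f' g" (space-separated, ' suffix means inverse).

  after f': (1 2 3 5)
  after g': (2 3 4)
  after g': (1 5 4)(2 3)
  after f: (1 3)(4 5)
  after g: (1 3 2 4)

f' g' g' f g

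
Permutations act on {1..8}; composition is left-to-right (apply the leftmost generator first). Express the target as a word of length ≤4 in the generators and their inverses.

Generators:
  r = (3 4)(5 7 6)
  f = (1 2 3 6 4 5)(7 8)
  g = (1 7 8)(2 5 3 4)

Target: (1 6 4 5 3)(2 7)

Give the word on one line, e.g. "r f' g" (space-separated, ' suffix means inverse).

  after g': (1 8 7)(2 4 3 5)
  after f: (1 7 2 5 3)(4 6)
  after r': (1 5 4 7 2 6 3)
  after r': (1 6 4 5 3)(2 7)

g' f r' r'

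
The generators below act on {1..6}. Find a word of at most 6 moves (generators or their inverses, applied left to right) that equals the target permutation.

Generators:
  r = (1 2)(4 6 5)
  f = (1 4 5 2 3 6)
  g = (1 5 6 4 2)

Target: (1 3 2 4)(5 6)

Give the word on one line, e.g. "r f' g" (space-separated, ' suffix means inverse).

g' g' r f'

  after g': (1 2 4 6 5)
  after g': (1 4 5 2 6)
  after r: (1 6 2 5)
  after f': (1 3 2 4)(5 6)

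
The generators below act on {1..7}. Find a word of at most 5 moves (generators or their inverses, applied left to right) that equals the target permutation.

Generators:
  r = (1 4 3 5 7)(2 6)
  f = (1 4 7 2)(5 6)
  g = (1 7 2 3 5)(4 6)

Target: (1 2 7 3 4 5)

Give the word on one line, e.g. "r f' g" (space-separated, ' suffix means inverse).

r g' g' r g'

  after r: (1 4 3 5 7)(2 6)
  after g': (1 6 7 5)(2 4)
  after g': (1 4 7 3 2 6)
  after r: (1 3 6 4)(5 7)
  after g': (1 2 7 3 4 5)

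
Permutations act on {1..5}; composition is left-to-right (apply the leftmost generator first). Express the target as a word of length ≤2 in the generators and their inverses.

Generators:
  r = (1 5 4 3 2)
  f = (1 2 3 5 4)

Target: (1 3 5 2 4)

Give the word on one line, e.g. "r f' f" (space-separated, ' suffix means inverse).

  after r': (1 2 3 4 5)
  after r': (1 3 5 2 4)

r' r'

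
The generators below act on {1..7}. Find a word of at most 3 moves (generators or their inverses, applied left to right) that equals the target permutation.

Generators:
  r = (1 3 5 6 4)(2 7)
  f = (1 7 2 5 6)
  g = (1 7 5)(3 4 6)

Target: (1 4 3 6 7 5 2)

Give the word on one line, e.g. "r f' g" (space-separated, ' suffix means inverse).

  after f': (1 6 5 2 7)
  after g: (1 3 4 6)(2 5)
  after g: (1 4 3 6 7 5 2)

f' g g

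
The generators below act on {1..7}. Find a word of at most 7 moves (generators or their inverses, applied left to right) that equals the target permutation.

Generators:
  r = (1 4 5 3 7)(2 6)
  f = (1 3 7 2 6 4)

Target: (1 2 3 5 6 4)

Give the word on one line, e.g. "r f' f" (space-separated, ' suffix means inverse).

f' r r f f

  after f': (1 4 6 2 7 3)
  after r: (1 5 3 4 2)
  after r: (1 3 5 7)(2 4 6)
  after f: (1 7 3 5 2)
  after f: (1 2 3 5 6 4)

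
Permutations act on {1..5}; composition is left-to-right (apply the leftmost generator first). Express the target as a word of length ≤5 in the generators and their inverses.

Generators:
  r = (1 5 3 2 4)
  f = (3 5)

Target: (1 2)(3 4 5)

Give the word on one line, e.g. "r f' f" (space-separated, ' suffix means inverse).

r f r

  after r: (1 5 3 2 4)
  after f: (1 3 2 4)
  after r: (1 2)(3 4 5)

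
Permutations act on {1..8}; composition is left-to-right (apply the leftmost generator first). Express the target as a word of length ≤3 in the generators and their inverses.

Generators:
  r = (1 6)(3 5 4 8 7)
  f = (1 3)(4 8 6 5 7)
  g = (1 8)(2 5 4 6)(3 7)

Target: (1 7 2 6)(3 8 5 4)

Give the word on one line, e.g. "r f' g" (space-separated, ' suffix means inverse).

  after f': (1 3)(4 7 5 6 8)
  after g': (1 7 2 6)(3 8 5 4)

f' g'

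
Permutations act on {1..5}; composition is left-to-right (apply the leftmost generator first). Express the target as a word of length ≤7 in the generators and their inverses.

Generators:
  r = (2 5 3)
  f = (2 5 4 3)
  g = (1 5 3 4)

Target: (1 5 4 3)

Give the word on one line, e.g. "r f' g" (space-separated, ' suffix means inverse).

r' f g f' r

  after r': (2 3 5)
  after f: (3 4)
  after g: (1 5 3)
  after f': (1 2 3)(4 5)
  after r: (1 5 4 3)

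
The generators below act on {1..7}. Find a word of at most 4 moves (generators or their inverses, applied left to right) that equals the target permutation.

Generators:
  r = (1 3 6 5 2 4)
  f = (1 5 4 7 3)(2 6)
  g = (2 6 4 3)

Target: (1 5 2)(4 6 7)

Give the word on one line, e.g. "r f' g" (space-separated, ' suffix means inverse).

r' f'

  after r': (1 4 2 5 6 3)
  after f': (1 5 2)(4 6 7)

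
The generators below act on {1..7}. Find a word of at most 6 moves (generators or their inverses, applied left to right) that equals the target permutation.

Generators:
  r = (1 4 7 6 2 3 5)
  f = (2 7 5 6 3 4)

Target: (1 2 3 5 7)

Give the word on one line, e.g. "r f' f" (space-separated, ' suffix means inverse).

  after f': (2 4 3 6 5 7)
  after f': (2 3 5)(4 6 7)
  after r': (1 5 6 4 7)
  after f': (1 7)(2 4)(3 6)
  after f': (1 2 3 5 7)

f' f' r' f' f'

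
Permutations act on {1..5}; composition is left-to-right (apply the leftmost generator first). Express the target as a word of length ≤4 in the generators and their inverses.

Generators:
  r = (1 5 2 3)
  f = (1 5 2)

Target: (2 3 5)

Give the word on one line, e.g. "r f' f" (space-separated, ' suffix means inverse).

  after r': (1 3 2 5)
  after f': (1 3 5 2)
  after r': (1 2 3)
  after f: (2 3 5)

r' f' r' f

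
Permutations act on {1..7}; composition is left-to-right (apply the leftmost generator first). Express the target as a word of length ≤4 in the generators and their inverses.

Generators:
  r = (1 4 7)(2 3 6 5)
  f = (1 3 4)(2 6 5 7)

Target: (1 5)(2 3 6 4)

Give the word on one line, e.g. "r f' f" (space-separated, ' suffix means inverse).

  after f: (1 3 4)(2 6 5 7)
  after r: (1 6 2 5)(3 7)
  after f': (1 2 6 7)(3 5 4)
  after r': (1 5)(2 3 6 4)

f r f' r'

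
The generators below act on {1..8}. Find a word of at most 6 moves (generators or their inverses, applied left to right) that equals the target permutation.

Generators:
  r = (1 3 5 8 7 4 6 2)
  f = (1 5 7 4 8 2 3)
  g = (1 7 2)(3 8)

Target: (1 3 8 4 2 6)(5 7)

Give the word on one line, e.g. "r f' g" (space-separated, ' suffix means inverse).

  after g: (1 7 2)(3 8)
  after g: (1 2 7)
  after r: (2 4 6)(3 5 8 7)
  after r: (1 3 8 4 2 6)(5 7)

g g r r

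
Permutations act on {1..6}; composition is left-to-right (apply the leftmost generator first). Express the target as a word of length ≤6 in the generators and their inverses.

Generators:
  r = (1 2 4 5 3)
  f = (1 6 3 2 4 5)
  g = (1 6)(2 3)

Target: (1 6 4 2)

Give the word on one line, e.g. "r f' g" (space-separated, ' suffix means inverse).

  after g': (1 6)(2 3)
  after r': (1 6 3)(2 5 4)
  after g: (2 5 4 3 6)
  after f: (1 6 4 2)

g' r' g f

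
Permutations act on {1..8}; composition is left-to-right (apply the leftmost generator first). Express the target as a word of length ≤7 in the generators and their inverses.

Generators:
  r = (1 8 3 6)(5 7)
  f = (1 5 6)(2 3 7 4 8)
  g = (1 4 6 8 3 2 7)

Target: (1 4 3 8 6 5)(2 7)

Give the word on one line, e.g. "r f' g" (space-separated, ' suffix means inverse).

f g f' r' g'

  after f: (1 5 6)(2 3 7 4 8)
  after g: (1 5 8 7 6 4 3)
  after f': (2 8 3 6 7 5 4)
  after r': (1 6 5 4 2)
  after g': (1 4 3 8 6 5)(2 7)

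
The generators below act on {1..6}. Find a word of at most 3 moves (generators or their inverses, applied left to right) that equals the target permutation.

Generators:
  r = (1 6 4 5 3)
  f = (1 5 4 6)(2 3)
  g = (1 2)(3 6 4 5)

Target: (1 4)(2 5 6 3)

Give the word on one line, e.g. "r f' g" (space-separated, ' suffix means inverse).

  after f: (1 5 4 6)(2 3)
  after r': (1 4)(2 5 6 3)

f r'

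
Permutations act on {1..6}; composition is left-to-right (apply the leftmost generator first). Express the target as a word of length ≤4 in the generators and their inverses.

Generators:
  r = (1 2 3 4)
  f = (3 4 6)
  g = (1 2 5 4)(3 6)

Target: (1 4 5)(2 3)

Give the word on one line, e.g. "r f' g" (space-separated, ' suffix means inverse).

  after r: (1 2 3 4)
  after g: (1 5 4 2 6 3)
  after g: (1 4 5)(2 3)

r g g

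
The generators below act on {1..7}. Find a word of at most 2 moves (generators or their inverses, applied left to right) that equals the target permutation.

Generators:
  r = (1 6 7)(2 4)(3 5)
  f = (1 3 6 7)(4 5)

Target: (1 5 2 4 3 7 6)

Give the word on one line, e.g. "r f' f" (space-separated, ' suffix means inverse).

f r

  after f: (1 3 6 7)(4 5)
  after r: (1 5 2 4 3 7 6)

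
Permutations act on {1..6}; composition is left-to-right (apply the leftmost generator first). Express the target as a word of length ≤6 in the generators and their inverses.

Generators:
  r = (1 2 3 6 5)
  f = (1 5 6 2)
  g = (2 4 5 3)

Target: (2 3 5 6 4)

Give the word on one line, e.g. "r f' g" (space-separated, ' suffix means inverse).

  after g: (2 4 5 3)
  after f: (1 5 3)(2 4 6)
  after r: (2 4 5 6 3)
  after g': (5 6)
  after g': (2 3 5 6 4)

g f r g' g'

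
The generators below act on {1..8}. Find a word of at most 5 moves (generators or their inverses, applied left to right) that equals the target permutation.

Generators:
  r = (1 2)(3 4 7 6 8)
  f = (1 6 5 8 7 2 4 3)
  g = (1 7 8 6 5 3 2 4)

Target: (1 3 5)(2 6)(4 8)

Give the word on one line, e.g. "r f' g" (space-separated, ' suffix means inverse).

  after f': (1 3 4 2 7 8 5 6)
  after r: (1 4)(2 6)(3 7)(5 8)
  after g: (2 5 6 4 7)(3 8)
  after f': (1 3 5)(2 6)(4 8)

f' r g f'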